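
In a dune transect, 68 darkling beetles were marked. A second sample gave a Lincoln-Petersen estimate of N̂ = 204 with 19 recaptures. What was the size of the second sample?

From N = M·C/R: C = N·R / M = 204·19 / 68 = 3876 / 68 = 57.

C = 57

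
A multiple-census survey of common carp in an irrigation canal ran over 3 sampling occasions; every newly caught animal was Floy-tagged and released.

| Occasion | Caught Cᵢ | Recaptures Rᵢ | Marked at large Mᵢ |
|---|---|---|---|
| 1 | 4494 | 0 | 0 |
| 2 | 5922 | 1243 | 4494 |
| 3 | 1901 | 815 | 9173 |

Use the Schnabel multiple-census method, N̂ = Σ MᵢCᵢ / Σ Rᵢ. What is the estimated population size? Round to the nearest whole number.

N ≈ 21,405

Σ MᵢCᵢ = 0·4494 + 4494·5922 + 9173·1901 = 0 + 26613468 + 17437873 = 44051341
Σ Rᵢ = 0 + 1243 + 815 = 2058
N̂ = 44051341 / 2058 ≈ 21404.9 → 21405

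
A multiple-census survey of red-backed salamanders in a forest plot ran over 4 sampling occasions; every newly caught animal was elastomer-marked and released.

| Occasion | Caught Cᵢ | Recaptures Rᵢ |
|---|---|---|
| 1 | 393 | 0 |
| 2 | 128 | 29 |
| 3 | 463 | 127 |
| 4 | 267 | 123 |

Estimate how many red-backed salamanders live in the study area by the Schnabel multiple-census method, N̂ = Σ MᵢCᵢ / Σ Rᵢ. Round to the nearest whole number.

N ≈ 1789

Marked at large before each occasion: Mᵢ = Σⱼ<ᵢ (Cⱼ − Rⱼ) → M1=0, M2=393, M3=492, M4=828
Σ MᵢCᵢ = 0·393 + 393·128 + 492·463 + 828·267 = 0 + 50304 + 227796 + 221076 = 499176
Σ Rᵢ = 0 + 29 + 127 + 123 = 279
N̂ = 499176 / 279 ≈ 1789.2 → 1789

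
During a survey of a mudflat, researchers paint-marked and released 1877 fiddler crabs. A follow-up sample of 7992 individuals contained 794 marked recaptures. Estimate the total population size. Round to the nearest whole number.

N = (1877 × 7992) / 794 = 15000984 / 794 ≈ 18892.9 → 18893

N ≈ 18,893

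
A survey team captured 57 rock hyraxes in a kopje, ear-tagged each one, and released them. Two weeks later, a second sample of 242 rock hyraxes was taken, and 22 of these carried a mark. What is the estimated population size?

If marked individuals mix randomly, R/C ≈ M/N, giving N ≈ M·C/R.
N = (57 × 242) / 22 = 13794 / 22 = 627

N = 627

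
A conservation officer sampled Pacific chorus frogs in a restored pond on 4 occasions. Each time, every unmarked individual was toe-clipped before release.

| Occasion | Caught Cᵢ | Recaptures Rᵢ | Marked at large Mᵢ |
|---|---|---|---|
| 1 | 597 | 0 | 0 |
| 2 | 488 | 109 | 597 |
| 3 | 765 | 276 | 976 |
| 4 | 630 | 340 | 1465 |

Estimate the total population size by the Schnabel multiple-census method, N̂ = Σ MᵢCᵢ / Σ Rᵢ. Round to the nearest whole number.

Σ MᵢCᵢ = 0·597 + 597·488 + 976·765 + 1465·630 = 0 + 291336 + 746640 + 922950 = 1960926
Σ Rᵢ = 0 + 109 + 276 + 340 = 725
N̂ = 1960926 / 725 ≈ 2704.7 → 2705

N ≈ 2705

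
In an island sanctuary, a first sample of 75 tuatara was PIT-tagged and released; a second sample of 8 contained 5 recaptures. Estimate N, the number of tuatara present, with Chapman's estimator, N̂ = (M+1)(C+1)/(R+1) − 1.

N = 113

N̂ = (75+1)(8+1)/(5+1) − 1 = 76·9/6 − 1
= 684/6 − 1 = 114 − 1 = 113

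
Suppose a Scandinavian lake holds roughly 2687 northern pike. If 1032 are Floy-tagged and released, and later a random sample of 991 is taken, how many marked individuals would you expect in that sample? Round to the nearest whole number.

expected recaptures ≈ 381

Expected recaptures E[R] = M·C / N.
E[R] = 1032 × 991 / 2687 = 1022712 / 2687 ≈ 380.6 → 381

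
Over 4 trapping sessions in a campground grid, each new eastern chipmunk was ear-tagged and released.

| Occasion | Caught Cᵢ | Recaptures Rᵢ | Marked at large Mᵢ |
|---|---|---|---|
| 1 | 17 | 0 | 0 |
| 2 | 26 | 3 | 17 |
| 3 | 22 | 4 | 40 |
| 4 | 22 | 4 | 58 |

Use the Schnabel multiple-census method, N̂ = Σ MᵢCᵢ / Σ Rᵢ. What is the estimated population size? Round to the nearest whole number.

N ≈ 236

Σ MᵢCᵢ = 0·17 + 17·26 + 40·22 + 58·22 = 0 + 442 + 880 + 1276 = 2598
Σ Rᵢ = 0 + 3 + 4 + 4 = 11
N̂ = 2598 / 11 ≈ 236.2 → 236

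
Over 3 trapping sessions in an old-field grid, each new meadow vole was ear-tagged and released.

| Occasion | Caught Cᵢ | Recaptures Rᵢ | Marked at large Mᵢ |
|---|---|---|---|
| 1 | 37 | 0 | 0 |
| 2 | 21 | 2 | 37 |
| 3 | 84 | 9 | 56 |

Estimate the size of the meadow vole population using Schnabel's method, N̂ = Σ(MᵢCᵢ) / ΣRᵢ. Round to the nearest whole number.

N ≈ 498

Σ MᵢCᵢ = 0·37 + 37·21 + 56·84 = 0 + 777 + 4704 = 5481
Σ Rᵢ = 0 + 2 + 9 = 11
N̂ = 5481 / 11 ≈ 498.3 → 498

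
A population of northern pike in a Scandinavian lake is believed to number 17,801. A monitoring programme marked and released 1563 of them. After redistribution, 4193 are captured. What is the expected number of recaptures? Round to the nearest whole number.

expected recaptures ≈ 368

The marked fraction of the population is 1563/17801, so in a sample of 4193 expect C·(M/N) marked.
E[R] = 1563 × 4193 / 17801 = 6553659 / 17801 ≈ 368.2 → 368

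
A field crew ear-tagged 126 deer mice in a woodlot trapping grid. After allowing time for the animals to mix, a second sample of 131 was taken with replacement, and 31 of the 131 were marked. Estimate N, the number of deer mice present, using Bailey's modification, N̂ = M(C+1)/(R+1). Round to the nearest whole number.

N ≈ 520

N̂ = 126·(131+1)/(31+1) = 126·132/32 = 16632/32 ≈ 519.8 → 520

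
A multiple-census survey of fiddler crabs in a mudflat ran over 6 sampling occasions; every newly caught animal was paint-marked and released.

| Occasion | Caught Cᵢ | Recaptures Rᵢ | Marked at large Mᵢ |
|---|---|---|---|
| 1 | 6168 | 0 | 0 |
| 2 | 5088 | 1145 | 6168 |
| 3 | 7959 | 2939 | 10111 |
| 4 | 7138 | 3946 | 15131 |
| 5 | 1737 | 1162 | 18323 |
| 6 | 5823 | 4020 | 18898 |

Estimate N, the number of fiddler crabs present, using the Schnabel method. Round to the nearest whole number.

N ≈ 27,379

Σ MᵢCᵢ = 0·6168 + 6168·5088 + 10111·7959 + 15131·7138 + 18323·1737 + 18898·5823 = 0 + 31382784 + 80473449 + 108005078 + 31827051 + 110043054 = 361731416
Σ Rᵢ = 0 + 1145 + 2939 + 3946 + 1162 + 4020 = 13212
N̂ = 361731416 / 13212 ≈ 27379.0 → 27379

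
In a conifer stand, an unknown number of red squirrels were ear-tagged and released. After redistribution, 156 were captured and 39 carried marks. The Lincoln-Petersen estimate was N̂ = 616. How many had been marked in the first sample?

M = 154

From N = M·C/R: M = N·R / C = 616·39 / 156 = 24024 / 156 = 154.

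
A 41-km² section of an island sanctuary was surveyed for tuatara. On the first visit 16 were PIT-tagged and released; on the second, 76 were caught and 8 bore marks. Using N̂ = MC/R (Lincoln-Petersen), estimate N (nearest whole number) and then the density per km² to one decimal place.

N̂ = 16·76/8 = 1216/8 = 152
Density = N̂ / area = 152 / 41 ≈ 3.71 → 3.7 per km²

density ≈ 3.7 tuatara per km²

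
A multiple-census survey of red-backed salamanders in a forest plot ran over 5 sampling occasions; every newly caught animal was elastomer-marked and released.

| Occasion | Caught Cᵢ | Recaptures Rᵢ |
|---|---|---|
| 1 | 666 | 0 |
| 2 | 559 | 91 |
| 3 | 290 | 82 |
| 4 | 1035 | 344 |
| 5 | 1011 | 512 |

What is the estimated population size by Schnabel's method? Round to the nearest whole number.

Marked at large before each occasion: Mᵢ = Σⱼ<ᵢ (Cⱼ − Rⱼ) → M1=0, M2=666, M3=1134, M4=1342, M5=2033
Σ MᵢCᵢ = 0·666 + 666·559 + 1134·290 + 1342·1035 + 2033·1011 = 0 + 372294 + 328860 + 1388970 + 2055363 = 4145487
Σ Rᵢ = 0 + 91 + 82 + 344 + 512 = 1029
N̂ = 4145487 / 1029 ≈ 4028.7 → 4029

N ≈ 4029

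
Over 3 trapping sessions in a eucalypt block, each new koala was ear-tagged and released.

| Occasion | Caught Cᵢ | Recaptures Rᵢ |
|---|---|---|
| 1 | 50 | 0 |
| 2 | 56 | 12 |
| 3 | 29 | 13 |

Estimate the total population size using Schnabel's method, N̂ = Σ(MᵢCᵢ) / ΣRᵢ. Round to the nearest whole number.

Marked at large before each occasion: Mᵢ = Σⱼ<ᵢ (Cⱼ − Rⱼ) → M1=0, M2=50, M3=94
Σ MᵢCᵢ = 0·50 + 50·56 + 94·29 = 0 + 2800 + 2726 = 5526
Σ Rᵢ = 0 + 12 + 13 = 25
N̂ = 5526 / 25 ≈ 221.0 → 221

N ≈ 221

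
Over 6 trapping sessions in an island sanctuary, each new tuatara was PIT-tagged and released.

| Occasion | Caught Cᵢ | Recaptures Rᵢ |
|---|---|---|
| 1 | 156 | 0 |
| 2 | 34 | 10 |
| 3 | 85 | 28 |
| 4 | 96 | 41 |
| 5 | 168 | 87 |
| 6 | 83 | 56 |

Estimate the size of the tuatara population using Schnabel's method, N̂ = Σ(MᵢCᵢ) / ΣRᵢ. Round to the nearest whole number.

N ≈ 556

Marked at large before each occasion: Mᵢ = Σⱼ<ᵢ (Cⱼ − Rⱼ) → M1=0, M2=156, M3=180, M4=237, M5=292, M6=373
Σ MᵢCᵢ = 0·156 + 156·34 + 180·85 + 237·96 + 292·168 + 373·83 = 0 + 5304 + 15300 + 22752 + 49056 + 30959 = 123371
Σ Rᵢ = 0 + 10 + 28 + 41 + 87 + 56 = 222
N̂ = 123371 / 222 ≈ 555.7 → 556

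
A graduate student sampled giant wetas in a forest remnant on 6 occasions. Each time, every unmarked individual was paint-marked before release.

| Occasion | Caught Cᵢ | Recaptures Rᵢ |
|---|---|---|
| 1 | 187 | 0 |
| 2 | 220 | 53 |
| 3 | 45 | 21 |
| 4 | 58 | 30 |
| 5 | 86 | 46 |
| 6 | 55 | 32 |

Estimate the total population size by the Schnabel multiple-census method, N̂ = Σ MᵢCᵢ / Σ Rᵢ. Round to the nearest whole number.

N ≈ 761

Marked at large before each occasion: Mᵢ = Σⱼ<ᵢ (Cⱼ − Rⱼ) → M1=0, M2=187, M3=354, M4=378, M5=406, M6=446
Σ MᵢCᵢ = 0·187 + 187·220 + 354·45 + 378·58 + 406·86 + 446·55 = 0 + 41140 + 15930 + 21924 + 34916 + 24530 = 138440
Σ Rᵢ = 0 + 53 + 21 + 30 + 46 + 32 = 182
N̂ = 138440 / 182 ≈ 760.7 → 761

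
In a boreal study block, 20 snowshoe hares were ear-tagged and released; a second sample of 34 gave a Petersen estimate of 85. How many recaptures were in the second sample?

From N = M·C/R: R = M·C / N = 20·34 / 85 = 680 / 85 = 8.

R = 8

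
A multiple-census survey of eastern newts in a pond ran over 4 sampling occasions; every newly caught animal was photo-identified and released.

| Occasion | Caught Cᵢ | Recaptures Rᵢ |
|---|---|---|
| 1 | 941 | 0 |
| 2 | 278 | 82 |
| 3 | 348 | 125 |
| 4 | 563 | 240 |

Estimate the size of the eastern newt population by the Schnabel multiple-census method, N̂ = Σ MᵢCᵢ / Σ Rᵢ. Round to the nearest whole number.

N ≈ 3183

Marked at large before each occasion: Mᵢ = Σⱼ<ᵢ (Cⱼ − Rⱼ) → M1=0, M2=941, M3=1137, M4=1360
Σ MᵢCᵢ = 0·941 + 941·278 + 1137·348 + 1360·563 = 0 + 261598 + 395676 + 765680 = 1422954
Σ Rᵢ = 0 + 82 + 125 + 240 = 447
N̂ = 1422954 / 447 ≈ 3183.3 → 3183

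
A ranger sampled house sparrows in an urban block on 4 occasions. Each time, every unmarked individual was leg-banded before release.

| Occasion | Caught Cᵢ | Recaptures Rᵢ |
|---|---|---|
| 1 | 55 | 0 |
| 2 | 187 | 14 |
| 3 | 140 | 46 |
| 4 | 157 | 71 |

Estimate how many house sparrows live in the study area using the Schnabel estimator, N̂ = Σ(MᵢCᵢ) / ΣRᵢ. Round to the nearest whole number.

Marked at large before each occasion: Mᵢ = Σⱼ<ᵢ (Cⱼ − Rⱼ) → M1=0, M2=55, M3=228, M4=322
Σ MᵢCᵢ = 0·55 + 55·187 + 228·140 + 322·157 = 0 + 10285 + 31920 + 50554 = 92759
Σ Rᵢ = 0 + 14 + 46 + 71 = 131
N̂ = 92759 / 131 ≈ 708.1 → 708

N ≈ 708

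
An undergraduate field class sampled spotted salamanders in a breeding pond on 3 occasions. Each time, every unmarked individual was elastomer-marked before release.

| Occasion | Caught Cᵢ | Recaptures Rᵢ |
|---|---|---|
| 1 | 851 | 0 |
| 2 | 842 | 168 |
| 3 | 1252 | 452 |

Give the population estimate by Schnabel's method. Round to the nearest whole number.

Marked at large before each occasion: Mᵢ = Σⱼ<ᵢ (Cⱼ − Rⱼ) → M1=0, M2=851, M3=1525
Σ MᵢCᵢ = 0·851 + 851·842 + 1525·1252 = 0 + 716542 + 1909300 = 2625842
Σ Rᵢ = 0 + 168 + 452 = 620
N̂ = 2625842 / 620 ≈ 4235.2 → 4235

N ≈ 4235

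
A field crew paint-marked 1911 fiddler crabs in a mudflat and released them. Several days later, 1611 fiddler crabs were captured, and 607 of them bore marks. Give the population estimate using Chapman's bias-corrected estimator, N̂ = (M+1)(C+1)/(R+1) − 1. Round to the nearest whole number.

N̂ = (1911+1)(1611+1)/(607+1) − 1 = 1912·1612/608 − 1
= 3082144/608 − 1 ≈ 5069.3 − 1 ≈ 5068.3 → 5068

N ≈ 5068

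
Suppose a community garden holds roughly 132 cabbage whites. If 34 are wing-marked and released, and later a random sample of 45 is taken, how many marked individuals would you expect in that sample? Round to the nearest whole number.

expected recaptures ≈ 12

Expected recaptures E[R] = M·C / N.
E[R] = 34 × 45 / 132 = 1530 / 132 ≈ 11.6 → 12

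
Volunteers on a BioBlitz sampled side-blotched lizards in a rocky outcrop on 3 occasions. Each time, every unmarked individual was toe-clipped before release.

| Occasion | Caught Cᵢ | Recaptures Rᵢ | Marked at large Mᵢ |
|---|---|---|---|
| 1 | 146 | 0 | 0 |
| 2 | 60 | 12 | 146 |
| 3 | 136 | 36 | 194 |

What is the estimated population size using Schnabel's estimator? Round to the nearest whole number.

Σ MᵢCᵢ = 0·146 + 146·60 + 194·136 = 0 + 8760 + 26384 = 35144
Σ Rᵢ = 0 + 12 + 36 = 48
N̂ = 35144 / 48 ≈ 732.2 → 732

N ≈ 732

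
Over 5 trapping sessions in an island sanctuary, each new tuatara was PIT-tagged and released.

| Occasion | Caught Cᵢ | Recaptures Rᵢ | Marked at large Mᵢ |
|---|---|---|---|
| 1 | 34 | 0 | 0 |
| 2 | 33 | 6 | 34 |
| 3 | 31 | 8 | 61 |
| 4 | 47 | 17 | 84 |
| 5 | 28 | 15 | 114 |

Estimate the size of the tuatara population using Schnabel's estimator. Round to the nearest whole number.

Σ MᵢCᵢ = 0·34 + 34·33 + 61·31 + 84·47 + 114·28 = 0 + 1122 + 1891 + 3948 + 3192 = 10153
Σ Rᵢ = 0 + 6 + 8 + 17 + 15 = 46
N̂ = 10153 / 46 ≈ 220.7 → 221

N ≈ 221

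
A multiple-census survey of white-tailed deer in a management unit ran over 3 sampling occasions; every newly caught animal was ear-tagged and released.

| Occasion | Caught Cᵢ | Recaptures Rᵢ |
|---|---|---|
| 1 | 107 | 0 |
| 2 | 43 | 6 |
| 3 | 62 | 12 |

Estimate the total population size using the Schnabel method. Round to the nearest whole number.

N ≈ 752

Marked at large before each occasion: Mᵢ = Σⱼ<ᵢ (Cⱼ − Rⱼ) → M1=0, M2=107, M3=144
Σ MᵢCᵢ = 0·107 + 107·43 + 144·62 = 0 + 4601 + 8928 = 13529
Σ Rᵢ = 0 + 6 + 12 = 18
N̂ = 13529 / 18 ≈ 751.6 → 752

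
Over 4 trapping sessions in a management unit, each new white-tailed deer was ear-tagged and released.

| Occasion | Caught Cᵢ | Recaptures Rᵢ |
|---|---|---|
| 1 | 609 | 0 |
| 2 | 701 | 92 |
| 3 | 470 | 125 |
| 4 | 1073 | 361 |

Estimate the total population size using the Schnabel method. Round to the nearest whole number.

N ≈ 4631

Marked at large before each occasion: Mᵢ = Σⱼ<ᵢ (Cⱼ − Rⱼ) → M1=0, M2=609, M3=1218, M4=1563
Σ MᵢCᵢ = 0·609 + 609·701 + 1218·470 + 1563·1073 = 0 + 426909 + 572460 + 1677099 = 2676468
Σ Rᵢ = 0 + 92 + 125 + 361 = 578
N̂ = 2676468 / 578 ≈ 4630.6 → 4631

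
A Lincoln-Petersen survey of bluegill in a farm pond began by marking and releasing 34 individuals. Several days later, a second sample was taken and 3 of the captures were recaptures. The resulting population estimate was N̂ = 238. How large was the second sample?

From N = M·C/R: C = N·R / M = 238·3 / 34 = 714 / 34 = 21.

C = 21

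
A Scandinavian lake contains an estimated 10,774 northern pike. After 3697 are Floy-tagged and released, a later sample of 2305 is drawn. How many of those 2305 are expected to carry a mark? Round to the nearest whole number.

expected recaptures ≈ 791

The marked fraction of the population is 3697/10774, so in a sample of 2305 expect C·(M/N) marked.
E[R] = 3697 × 2305 / 10774 = 8521585 / 10774 ≈ 790.9 → 791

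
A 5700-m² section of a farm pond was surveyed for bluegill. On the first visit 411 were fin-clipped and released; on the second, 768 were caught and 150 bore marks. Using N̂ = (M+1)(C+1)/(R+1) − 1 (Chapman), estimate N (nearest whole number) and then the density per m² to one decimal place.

N̂ = 412·769/151 − 1 = 316828/151 − 1 ≈ 2097.2 → 2097
Density = N̂ / area = 2097 / 5700 ≈ 0.37 → 0.4 per m²

density ≈ 0.4 bluegill per m²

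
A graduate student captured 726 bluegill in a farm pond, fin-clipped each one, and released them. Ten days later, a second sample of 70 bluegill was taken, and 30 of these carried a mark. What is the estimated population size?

N = 1694

N = (726 × 70) / 30 = 50820 / 30 = 1694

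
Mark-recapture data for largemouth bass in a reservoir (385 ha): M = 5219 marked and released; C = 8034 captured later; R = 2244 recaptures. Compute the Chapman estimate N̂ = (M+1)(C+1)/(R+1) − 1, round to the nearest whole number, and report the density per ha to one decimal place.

density ≈ 48.5 largemouth bass per ha

N̂ = 5220·8035/2245 − 1 = 41942700/2245 − 1 ≈ 18681.7 → 18682
Density = N̂ / area = 18682 / 385 ≈ 48.52 → 48.5 per ha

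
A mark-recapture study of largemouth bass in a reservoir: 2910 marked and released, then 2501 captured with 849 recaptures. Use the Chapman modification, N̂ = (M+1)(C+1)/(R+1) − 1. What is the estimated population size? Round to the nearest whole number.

N̂ = (2910+1)(2501+1)/(849+1) − 1 = 2911·2502/850 − 1
= 7283322/850 − 1 ≈ 8568.6 − 1 ≈ 8567.6 → 8568

N ≈ 8568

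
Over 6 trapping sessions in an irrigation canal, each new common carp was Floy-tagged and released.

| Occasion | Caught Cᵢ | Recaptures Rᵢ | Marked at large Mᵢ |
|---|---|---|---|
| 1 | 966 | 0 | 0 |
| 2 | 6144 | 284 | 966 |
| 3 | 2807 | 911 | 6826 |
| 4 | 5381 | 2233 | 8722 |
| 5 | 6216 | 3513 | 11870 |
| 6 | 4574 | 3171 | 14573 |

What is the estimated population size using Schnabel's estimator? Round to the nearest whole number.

N ≈ 21,012

Σ MᵢCᵢ = 0·966 + 966·6144 + 6826·2807 + 8722·5381 + 11870·6216 + 14573·4574 = 0 + 5935104 + 19160582 + 46933082 + 73783920 + 66656902 = 212469590
Σ Rᵢ = 0 + 284 + 911 + 2233 + 3513 + 3171 = 10112
N̂ = 212469590 / 10112 ≈ 21011.6 → 21012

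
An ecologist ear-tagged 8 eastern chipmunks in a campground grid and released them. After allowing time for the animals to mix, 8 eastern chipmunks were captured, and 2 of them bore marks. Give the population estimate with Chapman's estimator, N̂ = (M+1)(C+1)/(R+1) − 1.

N = 26

N̂ = (8+1)(8+1)/(2+1) − 1 = 9·9/3 − 1
= 81/3 − 1 = 27 − 1 = 26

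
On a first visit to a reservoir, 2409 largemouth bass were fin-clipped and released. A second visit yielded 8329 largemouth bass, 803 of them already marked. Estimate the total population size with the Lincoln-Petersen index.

N = (2409 × 8329) / 803 = 20064561 / 803 = 24987

N = 24,987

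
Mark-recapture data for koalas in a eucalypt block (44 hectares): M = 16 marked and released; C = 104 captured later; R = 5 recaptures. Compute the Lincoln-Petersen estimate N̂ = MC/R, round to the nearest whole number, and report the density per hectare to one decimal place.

density ≈ 7.6 koalas per hectare

N̂ = 16·104/5 = 1664/5 ≈ 332.8 → 333
Density = N̂ / area = 333 / 44 ≈ 7.57 → 7.6 per hectare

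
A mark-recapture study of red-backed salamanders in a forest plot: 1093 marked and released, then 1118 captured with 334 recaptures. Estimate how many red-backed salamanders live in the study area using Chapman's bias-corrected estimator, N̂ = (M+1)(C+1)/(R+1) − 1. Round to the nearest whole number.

N ≈ 3653

N̂ = (1093+1)(1118+1)/(334+1) − 1 = 1094·1119/335 − 1
= 1224186/335 − 1 ≈ 3654.3 − 1 ≈ 3653.3 → 3653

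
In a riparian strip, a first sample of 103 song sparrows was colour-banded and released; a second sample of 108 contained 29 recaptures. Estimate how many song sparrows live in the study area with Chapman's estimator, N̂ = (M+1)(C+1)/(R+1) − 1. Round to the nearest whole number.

N̂ = (103+1)(108+1)/(29+1) − 1 = 104·109/30 − 1
= 11336/30 − 1 ≈ 377.9 − 1 ≈ 376.9 → 377

N ≈ 377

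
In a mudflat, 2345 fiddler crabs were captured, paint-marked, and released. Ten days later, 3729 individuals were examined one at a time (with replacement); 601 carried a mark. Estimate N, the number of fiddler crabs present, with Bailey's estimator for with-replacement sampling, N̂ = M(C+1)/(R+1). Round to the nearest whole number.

N ≈ 14,530

N̂ = 2345·(3729+1)/(601+1) = 2345·3730/602 = 8746850/602 ≈ 14529.7 → 14530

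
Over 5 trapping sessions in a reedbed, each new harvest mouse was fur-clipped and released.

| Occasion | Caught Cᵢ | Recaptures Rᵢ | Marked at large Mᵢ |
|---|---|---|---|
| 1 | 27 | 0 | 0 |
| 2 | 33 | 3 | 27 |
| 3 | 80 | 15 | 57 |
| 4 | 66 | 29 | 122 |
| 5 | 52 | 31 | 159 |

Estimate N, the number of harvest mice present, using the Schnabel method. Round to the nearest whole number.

N ≈ 279

Σ MᵢCᵢ = 0·27 + 27·33 + 57·80 + 122·66 + 159·52 = 0 + 891 + 4560 + 8052 + 8268 = 21771
Σ Rᵢ = 0 + 3 + 15 + 29 + 31 = 78
N̂ = 21771 / 78 ≈ 279.1 → 279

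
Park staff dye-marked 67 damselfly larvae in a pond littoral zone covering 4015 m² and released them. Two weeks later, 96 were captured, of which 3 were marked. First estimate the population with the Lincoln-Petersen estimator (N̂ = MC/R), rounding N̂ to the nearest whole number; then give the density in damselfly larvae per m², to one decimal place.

density ≈ 0.5 damselfly larvae per m²

N̂ = 67·96/3 = 6432/3 = 2144
Density = N̂ / area = 2144 / 4015 ≈ 0.53 → 0.5 per m²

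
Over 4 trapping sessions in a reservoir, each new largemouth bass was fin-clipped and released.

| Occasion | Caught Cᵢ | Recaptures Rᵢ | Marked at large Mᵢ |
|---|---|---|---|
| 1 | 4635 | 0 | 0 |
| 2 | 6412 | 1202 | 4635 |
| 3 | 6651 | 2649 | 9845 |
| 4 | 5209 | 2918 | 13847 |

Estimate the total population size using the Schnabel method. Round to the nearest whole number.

N ≈ 24,720

Σ MᵢCᵢ = 0·4635 + 4635·6412 + 9845·6651 + 13847·5209 = 0 + 29719620 + 65479095 + 72129023 = 167327738
Σ Rᵢ = 0 + 1202 + 2649 + 2918 = 6769
N̂ = 167327738 / 6769 ≈ 24719.7 → 24720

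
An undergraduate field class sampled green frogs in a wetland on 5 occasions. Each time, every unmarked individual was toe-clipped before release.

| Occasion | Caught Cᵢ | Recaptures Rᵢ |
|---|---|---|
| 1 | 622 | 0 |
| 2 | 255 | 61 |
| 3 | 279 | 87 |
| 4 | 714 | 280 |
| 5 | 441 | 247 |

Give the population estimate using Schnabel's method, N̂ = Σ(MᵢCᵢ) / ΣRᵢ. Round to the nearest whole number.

Marked at large before each occasion: Mᵢ = Σⱼ<ᵢ (Cⱼ − Rⱼ) → M1=0, M2=622, M3=816, M4=1008, M5=1442
Σ MᵢCᵢ = 0·622 + 622·255 + 816·279 + 1008·714 + 1442·441 = 0 + 158610 + 227664 + 719712 + 635922 = 1741908
Σ Rᵢ = 0 + 61 + 87 + 280 + 247 = 675
N̂ = 1741908 / 675 ≈ 2580.6 → 2581

N ≈ 2581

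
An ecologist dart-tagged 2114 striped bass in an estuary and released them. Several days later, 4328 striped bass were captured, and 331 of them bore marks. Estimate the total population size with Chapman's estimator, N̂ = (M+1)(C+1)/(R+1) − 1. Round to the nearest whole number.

N̂ = (2114+1)(4328+1)/(331+1) − 1 = 2115·4329/332 − 1
= 9155835/332 − 1 ≈ 27577.8 − 1 ≈ 27576.8 → 27577

N ≈ 27,577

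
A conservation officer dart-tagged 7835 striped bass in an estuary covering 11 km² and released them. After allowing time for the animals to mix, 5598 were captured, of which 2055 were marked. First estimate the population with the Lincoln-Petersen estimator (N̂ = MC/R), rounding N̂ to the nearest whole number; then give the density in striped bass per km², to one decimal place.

density ≈ 1940.3 striped bass per km²

N̂ = 7835·5598/2055 = 43860330/2055 ≈ 21343.2 → 21343
Density = N̂ / area = 21343 / 11 ≈ 1940.27 → 1940.3 per km²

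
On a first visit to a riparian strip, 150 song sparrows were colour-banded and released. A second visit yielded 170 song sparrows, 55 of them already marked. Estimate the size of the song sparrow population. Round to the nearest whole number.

If marked individuals mix randomly, R/C ≈ M/N, giving N ≈ M·C/R.
N = (150 × 170) / 55 = 25500 / 55 ≈ 463.6 → 464

N ≈ 464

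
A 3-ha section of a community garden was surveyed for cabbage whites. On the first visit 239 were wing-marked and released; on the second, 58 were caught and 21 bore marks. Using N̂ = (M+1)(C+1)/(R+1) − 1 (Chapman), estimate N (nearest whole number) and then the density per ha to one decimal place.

density ≈ 214.3 cabbage whites per ha

N̂ = 240·59/22 − 1 = 14160/22 − 1 ≈ 642.6 → 643
Density = N̂ / area = 643 / 3 ≈ 214.33 → 214.3 per ha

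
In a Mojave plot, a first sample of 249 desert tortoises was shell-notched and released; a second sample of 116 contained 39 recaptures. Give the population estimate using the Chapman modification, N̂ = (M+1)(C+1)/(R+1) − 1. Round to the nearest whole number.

N̂ = (249+1)(116+1)/(39+1) − 1 = 250·117/40 − 1
= 29250/40 − 1 ≈ 731.2 − 1 ≈ 730.2 → 730

N ≈ 730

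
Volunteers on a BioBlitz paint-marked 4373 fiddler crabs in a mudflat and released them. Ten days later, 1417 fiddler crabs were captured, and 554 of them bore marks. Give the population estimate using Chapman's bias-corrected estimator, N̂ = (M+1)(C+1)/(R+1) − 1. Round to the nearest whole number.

N ≈ 11,174

N̂ = (4373+1)(1417+1)/(554+1) − 1 = 4374·1418/555 − 1
= 6202332/555 − 1 ≈ 11175.4 − 1 ≈ 11174.4 → 11174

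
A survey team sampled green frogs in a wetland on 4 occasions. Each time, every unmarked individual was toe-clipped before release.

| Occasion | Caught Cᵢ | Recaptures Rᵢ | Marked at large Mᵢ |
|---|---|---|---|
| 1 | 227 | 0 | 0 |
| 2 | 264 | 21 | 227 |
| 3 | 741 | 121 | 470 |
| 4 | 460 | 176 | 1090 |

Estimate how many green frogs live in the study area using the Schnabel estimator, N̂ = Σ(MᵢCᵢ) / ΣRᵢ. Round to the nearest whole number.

N ≈ 2860

Σ MᵢCᵢ = 0·227 + 227·264 + 470·741 + 1090·460 = 0 + 59928 + 348270 + 501400 = 909598
Σ Rᵢ = 0 + 21 + 121 + 176 = 318
N̂ = 909598 / 318 ≈ 2860.4 → 2860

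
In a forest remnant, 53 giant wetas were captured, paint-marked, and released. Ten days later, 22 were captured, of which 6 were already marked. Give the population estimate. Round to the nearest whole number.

N ≈ 194

N = (53 × 22) / 6 = 1166 / 6 ≈ 194.3 → 194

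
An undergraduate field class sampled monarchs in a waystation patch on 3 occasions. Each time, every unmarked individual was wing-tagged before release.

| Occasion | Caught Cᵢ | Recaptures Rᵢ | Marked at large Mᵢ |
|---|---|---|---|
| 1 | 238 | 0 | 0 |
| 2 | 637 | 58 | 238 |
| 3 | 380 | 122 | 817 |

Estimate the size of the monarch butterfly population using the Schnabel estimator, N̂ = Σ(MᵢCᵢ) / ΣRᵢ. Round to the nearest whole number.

N ≈ 2567

Σ MᵢCᵢ = 0·238 + 238·637 + 817·380 = 0 + 151606 + 310460 = 462066
Σ Rᵢ = 0 + 58 + 122 = 180
N̂ = 462066 / 180 ≈ 2567.0 → 2567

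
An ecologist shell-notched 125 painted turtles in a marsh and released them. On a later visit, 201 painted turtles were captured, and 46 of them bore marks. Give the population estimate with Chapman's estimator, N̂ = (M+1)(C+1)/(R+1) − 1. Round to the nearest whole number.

N ≈ 541

N̂ = (125+1)(201+1)/(46+1) − 1 = 126·202/47 − 1
= 25452/47 − 1 ≈ 541.5 − 1 ≈ 540.5 → 541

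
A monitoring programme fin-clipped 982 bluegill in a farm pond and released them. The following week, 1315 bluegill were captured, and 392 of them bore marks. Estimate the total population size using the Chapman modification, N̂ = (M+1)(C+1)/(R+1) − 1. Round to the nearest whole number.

N̂ = (982+1)(1315+1)/(392+1) − 1 = 983·1316/393 − 1
= 1293628/393 − 1 ≈ 3291.7 − 1 ≈ 3290.7 → 3291

N ≈ 3291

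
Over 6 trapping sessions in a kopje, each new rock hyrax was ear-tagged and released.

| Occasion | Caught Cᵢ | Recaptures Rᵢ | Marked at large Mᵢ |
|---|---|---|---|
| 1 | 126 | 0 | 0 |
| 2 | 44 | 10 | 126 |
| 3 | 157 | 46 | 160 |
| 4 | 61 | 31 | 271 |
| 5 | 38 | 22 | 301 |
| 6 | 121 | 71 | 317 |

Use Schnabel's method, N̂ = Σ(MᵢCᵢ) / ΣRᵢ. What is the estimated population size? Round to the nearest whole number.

N ≈ 539

Σ MᵢCᵢ = 0·126 + 126·44 + 160·157 + 271·61 + 301·38 + 317·121 = 0 + 5544 + 25120 + 16531 + 11438 + 38357 = 96990
Σ Rᵢ = 0 + 10 + 46 + 31 + 22 + 71 = 180
N̂ = 96990 / 180 ≈ 538.8 → 539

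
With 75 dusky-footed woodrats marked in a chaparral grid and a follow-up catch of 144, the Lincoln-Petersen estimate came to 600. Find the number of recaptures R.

R = 18

From N = M·C/R: R = M·C / N = 75·144 / 600 = 10800 / 600 = 18.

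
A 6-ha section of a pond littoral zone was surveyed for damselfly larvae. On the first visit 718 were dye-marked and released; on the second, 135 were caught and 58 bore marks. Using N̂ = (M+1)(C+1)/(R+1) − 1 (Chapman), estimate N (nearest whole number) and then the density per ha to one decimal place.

density ≈ 276.0 damselfly larvae per ha

N̂ = 719·136/59 − 1 = 97784/59 − 1 ≈ 1656.4 → 1656
Density = N̂ / area = 1656 / 6 = 276.0 per ha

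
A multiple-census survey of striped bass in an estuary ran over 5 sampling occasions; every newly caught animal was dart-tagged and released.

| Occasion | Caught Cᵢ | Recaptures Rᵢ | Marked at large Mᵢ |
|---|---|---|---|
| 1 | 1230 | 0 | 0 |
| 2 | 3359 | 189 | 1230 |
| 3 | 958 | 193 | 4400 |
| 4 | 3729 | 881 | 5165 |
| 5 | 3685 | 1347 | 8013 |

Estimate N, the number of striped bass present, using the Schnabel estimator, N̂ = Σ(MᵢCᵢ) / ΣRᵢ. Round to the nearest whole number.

Σ MᵢCᵢ = 0·1230 + 1230·3359 + 4400·958 + 5165·3729 + 8013·3685 = 0 + 4131570 + 4215200 + 19260285 + 29527905 = 57134960
Σ Rᵢ = 0 + 189 + 193 + 881 + 1347 = 2610
N̂ = 57134960 / 2610 ≈ 21890.8 → 21891

N ≈ 21,891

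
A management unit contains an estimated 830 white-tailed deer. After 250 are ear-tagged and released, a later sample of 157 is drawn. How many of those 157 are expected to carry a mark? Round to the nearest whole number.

Expected recaptures E[R] = M·C / N.
E[R] = 250 × 157 / 830 = 39250 / 830 ≈ 47.3 → 47

expected recaptures ≈ 47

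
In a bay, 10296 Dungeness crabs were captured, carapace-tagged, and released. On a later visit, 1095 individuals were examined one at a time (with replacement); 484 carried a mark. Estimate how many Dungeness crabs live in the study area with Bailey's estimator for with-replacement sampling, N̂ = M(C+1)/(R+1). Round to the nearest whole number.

N̂ = 10296·(1095+1)/(484+1) = 10296·1096/485 = 11284416/485 ≈ 23266.8 → 23267

N ≈ 23,267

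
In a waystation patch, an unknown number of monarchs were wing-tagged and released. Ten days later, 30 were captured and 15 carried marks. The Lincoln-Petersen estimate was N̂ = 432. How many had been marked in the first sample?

M = 216

From N = M·C/R: M = N·R / C = 432·15 / 30 = 6480 / 30 = 216.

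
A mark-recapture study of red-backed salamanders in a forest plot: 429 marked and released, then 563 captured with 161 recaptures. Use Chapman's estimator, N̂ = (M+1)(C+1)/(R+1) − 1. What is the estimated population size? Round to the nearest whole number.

N ≈ 1496

N̂ = (429+1)(563+1)/(161+1) − 1 = 430·564/162 − 1
= 242520/162 − 1 ≈ 1497.0 − 1 ≈ 1496.0 → 1496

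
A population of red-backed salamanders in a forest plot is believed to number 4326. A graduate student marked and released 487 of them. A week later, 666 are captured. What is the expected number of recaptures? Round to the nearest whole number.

expected recaptures ≈ 75

The marked fraction of the population is 487/4326, so in a sample of 666 expect C·(M/N) marked.
E[R] = 487 × 666 / 4326 = 324342 / 4326 ≈ 75.0 → 75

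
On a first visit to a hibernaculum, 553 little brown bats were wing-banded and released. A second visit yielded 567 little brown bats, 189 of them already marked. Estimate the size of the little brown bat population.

The marked fraction in the recapture sample should equal the marked fraction in the population: 189/567 = 553/N.
N = (553 × 567) / 189 = 313551 / 189 = 1659

N = 1659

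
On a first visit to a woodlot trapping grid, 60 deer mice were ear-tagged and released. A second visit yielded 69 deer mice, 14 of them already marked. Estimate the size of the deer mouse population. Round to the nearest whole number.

If marked individuals mix randomly, R/C ≈ M/N, giving N ≈ M·C/R.
N = (60 × 69) / 14 = 4140 / 14 ≈ 295.7 → 296

N ≈ 296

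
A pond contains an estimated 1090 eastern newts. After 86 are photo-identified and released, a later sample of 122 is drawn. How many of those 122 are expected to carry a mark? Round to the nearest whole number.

The marked fraction of the population is 86/1090, so in a sample of 122 expect C·(M/N) marked.
E[R] = 86 × 122 / 1090 = 10492 / 1090 ≈ 9.6 → 10

expected recaptures ≈ 10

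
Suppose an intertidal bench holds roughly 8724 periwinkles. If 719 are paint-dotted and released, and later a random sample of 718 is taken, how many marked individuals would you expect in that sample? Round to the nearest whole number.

The marked fraction of the population is 719/8724, so in a sample of 718 expect C·(M/N) marked.
E[R] = 719 × 718 / 8724 = 516242 / 8724 ≈ 59.2 → 59

expected recaptures ≈ 59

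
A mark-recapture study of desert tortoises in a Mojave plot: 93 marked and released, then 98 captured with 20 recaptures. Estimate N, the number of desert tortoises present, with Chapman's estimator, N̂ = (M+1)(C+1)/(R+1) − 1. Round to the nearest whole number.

N̂ = (93+1)(98+1)/(20+1) − 1 = 94·99/21 − 1
= 9306/21 − 1 ≈ 443.1 − 1 ≈ 442.1 → 442

N ≈ 442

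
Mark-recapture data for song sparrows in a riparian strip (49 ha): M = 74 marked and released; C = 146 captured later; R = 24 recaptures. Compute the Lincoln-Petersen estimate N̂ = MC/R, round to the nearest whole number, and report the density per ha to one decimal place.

density ≈ 9.2 song sparrows per ha

N̂ = 74·146/24 = 10804/24 ≈ 450.2 → 450
Density = N̂ / area = 450 / 49 ≈ 9.18 → 9.2 per ha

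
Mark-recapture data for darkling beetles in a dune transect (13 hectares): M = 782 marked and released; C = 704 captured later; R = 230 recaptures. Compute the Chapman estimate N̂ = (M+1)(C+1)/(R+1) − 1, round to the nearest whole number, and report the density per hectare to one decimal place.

N̂ = 783·705/231 − 1 = 552015/231 − 1 ≈ 2388.7 → 2389
Density = N̂ / area = 2389 / 13 ≈ 183.77 → 183.8 per hectare

density ≈ 183.8 darkling beetles per hectare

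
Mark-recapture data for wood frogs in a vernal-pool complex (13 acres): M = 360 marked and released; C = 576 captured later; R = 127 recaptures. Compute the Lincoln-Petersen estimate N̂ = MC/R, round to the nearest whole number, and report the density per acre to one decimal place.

N̂ = 360·576/127 = 207360/127 ≈ 1632.8 → 1633
Density = N̂ / area = 1633 / 13 ≈ 125.62 → 125.6 per acre

density ≈ 125.6 wood frogs per acre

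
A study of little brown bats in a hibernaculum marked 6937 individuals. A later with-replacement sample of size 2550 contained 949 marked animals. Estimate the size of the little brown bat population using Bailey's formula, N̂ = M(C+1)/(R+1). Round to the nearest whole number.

N̂ = 6937·(2550+1)/(949+1) = 6937·2551/950 = 17696287/950 ≈ 18627.7 → 18628

N ≈ 18,628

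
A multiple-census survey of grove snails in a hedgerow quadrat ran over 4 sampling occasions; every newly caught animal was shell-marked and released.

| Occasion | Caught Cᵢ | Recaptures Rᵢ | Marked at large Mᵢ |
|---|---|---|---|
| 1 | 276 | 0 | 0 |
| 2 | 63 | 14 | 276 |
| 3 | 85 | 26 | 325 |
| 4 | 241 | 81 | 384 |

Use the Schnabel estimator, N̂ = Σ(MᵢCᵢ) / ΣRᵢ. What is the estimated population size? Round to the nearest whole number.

Σ MᵢCᵢ = 0·276 + 276·63 + 325·85 + 384·241 = 0 + 17388 + 27625 + 92544 = 137557
Σ Rᵢ = 0 + 14 + 26 + 81 = 121
N̂ = 137557 / 121 ≈ 1136.8 → 1137

N ≈ 1137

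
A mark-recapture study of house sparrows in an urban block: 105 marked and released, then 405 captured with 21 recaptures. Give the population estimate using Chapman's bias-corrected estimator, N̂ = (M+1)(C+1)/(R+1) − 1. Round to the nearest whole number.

N ≈ 1955

N̂ = (105+1)(405+1)/(21+1) − 1 = 106·406/22 − 1
= 43036/22 − 1 ≈ 1956.2 − 1 ≈ 1955.2 → 1955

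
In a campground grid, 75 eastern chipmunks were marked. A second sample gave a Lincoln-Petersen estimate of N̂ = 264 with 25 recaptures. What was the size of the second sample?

From N = M·C/R: C = N·R / M = 264·25 / 75 = 6600 / 75 = 88.

C = 88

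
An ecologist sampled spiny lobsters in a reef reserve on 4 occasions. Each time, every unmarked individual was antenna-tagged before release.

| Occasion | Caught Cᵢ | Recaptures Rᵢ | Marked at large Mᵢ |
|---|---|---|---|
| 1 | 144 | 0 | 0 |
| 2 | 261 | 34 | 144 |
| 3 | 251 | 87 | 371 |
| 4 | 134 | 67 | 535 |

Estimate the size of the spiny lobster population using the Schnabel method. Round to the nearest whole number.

Σ MᵢCᵢ = 0·144 + 144·261 + 371·251 + 535·134 = 0 + 37584 + 93121 + 71690 = 202395
Σ Rᵢ = 0 + 34 + 87 + 67 = 188
N̂ = 202395 / 188 ≈ 1076.6 → 1077

N ≈ 1077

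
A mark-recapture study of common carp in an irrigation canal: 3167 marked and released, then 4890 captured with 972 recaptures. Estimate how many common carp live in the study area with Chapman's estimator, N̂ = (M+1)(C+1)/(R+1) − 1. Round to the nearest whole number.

N̂ = (3167+1)(4890+1)/(972+1) − 1 = 3168·4891/973 − 1
= 15494688/973 − 1 ≈ 15924.7 − 1 ≈ 15923.7 → 15924

N ≈ 15,924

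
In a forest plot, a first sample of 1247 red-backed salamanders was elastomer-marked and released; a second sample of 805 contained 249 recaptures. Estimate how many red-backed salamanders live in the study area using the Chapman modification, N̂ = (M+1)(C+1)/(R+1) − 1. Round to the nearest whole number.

N̂ = (1247+1)(805+1)/(249+1) − 1 = 1248·806/250 − 1
= 1005888/250 − 1 ≈ 4023.6 − 1 ≈ 4022.6 → 4023

N ≈ 4023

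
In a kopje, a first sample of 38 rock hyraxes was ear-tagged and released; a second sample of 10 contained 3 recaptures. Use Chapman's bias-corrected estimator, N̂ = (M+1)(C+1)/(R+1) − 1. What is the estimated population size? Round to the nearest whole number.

N̂ = (38+1)(10+1)/(3+1) − 1 = 39·11/4 − 1
= 429/4 − 1 ≈ 107.2 − 1 ≈ 106.2 → 106

N ≈ 106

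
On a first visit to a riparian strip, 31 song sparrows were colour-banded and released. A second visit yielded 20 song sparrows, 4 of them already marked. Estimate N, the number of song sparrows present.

N = (31 × 20) / 4 = 620 / 4 = 155

N = 155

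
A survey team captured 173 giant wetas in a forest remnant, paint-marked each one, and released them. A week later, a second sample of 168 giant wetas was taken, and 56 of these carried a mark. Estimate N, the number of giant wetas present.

N = 519

The marked fraction in the recapture sample should equal the marked fraction in the population: 56/168 = 173/N.
N = (173 × 168) / 56 = 29064 / 56 = 519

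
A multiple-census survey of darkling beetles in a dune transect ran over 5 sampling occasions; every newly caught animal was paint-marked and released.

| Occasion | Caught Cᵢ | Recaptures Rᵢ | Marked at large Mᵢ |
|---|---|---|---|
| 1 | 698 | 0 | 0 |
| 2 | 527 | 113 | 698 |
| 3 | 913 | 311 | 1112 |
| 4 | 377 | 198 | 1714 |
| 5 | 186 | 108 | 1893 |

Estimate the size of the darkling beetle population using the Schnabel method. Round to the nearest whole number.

N ≈ 3262

Σ MᵢCᵢ = 0·698 + 698·527 + 1112·913 + 1714·377 + 1893·186 = 0 + 367846 + 1015256 + 646178 + 352098 = 2381378
Σ Rᵢ = 0 + 113 + 311 + 198 + 108 = 730
N̂ = 2381378 / 730 ≈ 3262.2 → 3262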